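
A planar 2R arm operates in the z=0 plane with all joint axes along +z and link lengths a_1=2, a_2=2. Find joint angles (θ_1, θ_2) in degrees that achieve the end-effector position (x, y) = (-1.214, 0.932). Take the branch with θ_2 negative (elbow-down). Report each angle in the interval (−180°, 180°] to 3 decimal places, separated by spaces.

cos θ_2 = (2.3424−2²−2²)/(2·2·2) = -0.7072; θ_2 = -135.0074° (elbow-down)
β = atan2(0.9320,-1.2140) = 142.4862°; ψ = atan2(-1.4140,0.5856) = -67.5037°
θ_1 = β − ψ = 209.9899°

-150.010 -135.007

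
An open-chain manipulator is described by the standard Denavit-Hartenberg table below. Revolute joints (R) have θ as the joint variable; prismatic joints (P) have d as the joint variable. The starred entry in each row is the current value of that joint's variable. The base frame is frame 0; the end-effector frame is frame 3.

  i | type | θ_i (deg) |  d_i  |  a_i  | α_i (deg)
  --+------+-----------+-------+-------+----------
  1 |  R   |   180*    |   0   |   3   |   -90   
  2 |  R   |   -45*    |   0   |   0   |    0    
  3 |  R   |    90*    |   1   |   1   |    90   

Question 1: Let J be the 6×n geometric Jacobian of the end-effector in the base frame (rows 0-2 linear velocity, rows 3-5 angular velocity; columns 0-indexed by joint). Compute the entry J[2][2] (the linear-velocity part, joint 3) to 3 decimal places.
-0.707

axis z_2 = (-0.0000,-1.0000,0.0000); lever o_n−o_2 = (-0.7071,-1.0000,-0.7071)
cross product → J_v[:, 2] = (0.7071,-0.0000,-0.7071)
J_ω[:, 2] = z_2
entry J[2][2] = -0.7071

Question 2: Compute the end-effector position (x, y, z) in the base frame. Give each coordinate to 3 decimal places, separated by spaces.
after link 1: o_1 = (-3.0000, 0.0000, 0.0000)
after link 2: o_2 = (-3.0000, 0.0000, 0.0000)
after link 3: o_3 = (-3.7071, -1.0000, -0.7071)

-3.707 -1.000 -0.707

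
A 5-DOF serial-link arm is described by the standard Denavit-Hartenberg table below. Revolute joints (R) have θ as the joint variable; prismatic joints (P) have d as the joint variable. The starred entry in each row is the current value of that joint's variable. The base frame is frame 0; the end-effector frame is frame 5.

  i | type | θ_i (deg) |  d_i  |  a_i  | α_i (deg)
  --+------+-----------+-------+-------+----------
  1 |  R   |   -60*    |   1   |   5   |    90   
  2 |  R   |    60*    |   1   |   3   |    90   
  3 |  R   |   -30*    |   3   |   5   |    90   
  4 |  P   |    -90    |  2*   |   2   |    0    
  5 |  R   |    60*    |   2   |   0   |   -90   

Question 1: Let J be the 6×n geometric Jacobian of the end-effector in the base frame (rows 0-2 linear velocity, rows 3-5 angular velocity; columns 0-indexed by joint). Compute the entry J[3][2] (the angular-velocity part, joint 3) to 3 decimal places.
0.433

axis z_2 = (0.4330,-0.7500,-0.5000); lever o_n−o_2 = (6.1806,1.2231,1.5179)
cross product → J_v[:, 2] = (-0.5269,-3.7476,5.1651)
J_ω[:, 2] = z_2
entry J[3][2] = 0.4330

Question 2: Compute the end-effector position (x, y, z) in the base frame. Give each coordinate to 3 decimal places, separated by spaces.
8.565 -4.906 5.116

after link 1: o_1 = (2.5000, -4.3301, 1.0000)
after link 2: o_2 = (2.3840, -6.1292, 3.5981)
after link 3: o_3 = (6.9306, -9.0042, 5.8481)
after link 4: o_4 = (7.3146, -6.2051, 5.9821)
after link 5: o_5 = (8.5646, -4.9061, 5.1160)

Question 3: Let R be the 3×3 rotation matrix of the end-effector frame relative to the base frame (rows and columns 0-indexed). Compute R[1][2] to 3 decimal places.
End-effector z-axis (col 2 of R) = (0.6998,-0.7120,-0.0580)
R[1][2] = -0.7120

-0.712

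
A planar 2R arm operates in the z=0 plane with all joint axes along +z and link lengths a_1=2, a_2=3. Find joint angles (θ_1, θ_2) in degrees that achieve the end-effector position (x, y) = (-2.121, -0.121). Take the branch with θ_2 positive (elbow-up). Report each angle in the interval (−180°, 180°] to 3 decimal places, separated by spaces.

89.982 135.010

cos θ_2 = (4.5133−2²−3²)/(2·2·3) = -0.7072; θ_2 = 135.0097° (elbow-up)
β = atan2(-0.1210,-2.1210) = -176.7349°; ψ = atan2(2.1210,-0.1217) = 93.2835°
θ_1 = β − ψ = -270.0184°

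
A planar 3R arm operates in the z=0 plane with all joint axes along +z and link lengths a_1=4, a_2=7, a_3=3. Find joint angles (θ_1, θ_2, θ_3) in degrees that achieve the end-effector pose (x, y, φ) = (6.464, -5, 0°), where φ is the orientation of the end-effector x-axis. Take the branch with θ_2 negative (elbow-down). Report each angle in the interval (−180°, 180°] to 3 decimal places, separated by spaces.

30.000 -120.001 90.001

wrist centre = target − a_3·(cos φ, sin φ) = (3.4640, -5.0000)
cos θ_2 = (36.9993−4²−7²)/(2·4·7) = -0.5000; θ_2 = -120.0008° (elbow-down)
β = atan2(-5.0000,3.4640) = -55.2858°; ψ = atan2(-6.0621,0.4999) = -85.2858°
θ_1 = β − ψ = 30.0000°
θ_3 = φ − θ_1 − θ_2 = 90.0008° (wrapped to (-180°,180°])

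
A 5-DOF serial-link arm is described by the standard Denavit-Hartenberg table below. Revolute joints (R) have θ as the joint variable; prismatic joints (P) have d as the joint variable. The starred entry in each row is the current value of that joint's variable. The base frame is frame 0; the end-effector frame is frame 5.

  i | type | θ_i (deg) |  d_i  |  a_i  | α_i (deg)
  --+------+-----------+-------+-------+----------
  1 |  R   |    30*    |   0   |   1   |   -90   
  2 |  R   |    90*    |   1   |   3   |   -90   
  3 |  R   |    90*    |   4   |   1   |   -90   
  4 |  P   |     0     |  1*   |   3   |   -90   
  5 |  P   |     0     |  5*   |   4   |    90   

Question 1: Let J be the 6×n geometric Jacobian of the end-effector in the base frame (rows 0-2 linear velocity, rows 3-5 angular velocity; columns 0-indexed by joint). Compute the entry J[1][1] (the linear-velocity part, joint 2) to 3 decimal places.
axis z_1 = (-0.5000,0.8660,0.0000); lever o_n−o_1 = (4.3660,-5.5622,-2.0000)
cross product → J_v[:, 1] = (-1.7321,-1.0000,-1.0000)
J_ω[:, 1] = z_1
entry J[1][1] = -1.0000

-1.000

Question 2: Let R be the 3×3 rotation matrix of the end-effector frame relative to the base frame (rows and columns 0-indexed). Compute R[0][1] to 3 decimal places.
0.866

End-effector y-axis (col 1 of R) = (0.8660,0.5000,0.0000)
R[0][1] = 0.8660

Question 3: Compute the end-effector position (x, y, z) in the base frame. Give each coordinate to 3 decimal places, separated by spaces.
after link 1: o_1 = (0.8660, 0.5000, 0.0000)
after link 2: o_2 = (0.3660, 1.3660, -3.0000)
after link 3: o_3 = (-2.5981, -1.5000, -3.0000)
after link 4: o_4 = (-1.0981, -4.0981, -2.0000)
after link 5: o_5 = (5.2321, -5.0622, -2.0000)

5.232 -5.062 -2.000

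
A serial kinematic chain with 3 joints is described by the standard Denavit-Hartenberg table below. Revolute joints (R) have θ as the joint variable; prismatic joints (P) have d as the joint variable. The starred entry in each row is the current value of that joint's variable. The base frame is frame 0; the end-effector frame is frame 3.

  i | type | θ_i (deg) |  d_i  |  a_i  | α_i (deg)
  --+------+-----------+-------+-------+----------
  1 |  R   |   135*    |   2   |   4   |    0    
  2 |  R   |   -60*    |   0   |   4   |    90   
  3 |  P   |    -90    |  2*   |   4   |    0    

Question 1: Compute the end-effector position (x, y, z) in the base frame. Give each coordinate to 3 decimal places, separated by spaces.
after link 1: o_1 = (-2.8284, 2.8284, 2.0000)
after link 2: o_2 = (-1.7932, 6.6921, 2.0000)
after link 3: o_3 = (0.1387, 6.1745, -2.0000)

0.139 6.174 -2.000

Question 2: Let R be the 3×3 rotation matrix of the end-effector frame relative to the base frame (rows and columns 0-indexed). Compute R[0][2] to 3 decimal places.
0.966

End-effector z-axis (col 2 of R) = (0.9659,-0.2588,0.0000)
R[0][2] = 0.9659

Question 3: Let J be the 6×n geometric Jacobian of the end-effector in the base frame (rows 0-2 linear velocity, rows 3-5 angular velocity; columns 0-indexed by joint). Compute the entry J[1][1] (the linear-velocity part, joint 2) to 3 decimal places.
axis z_1 = (0.0000,0.0000,1.0000); lever o_n−o_1 = (2.9671,3.3461,-4.0000)
cross product → J_v[:, 1] = (-3.3461,2.9671,0.0000)
J_ω[:, 1] = z_1
entry J[1][1] = 2.9671

2.967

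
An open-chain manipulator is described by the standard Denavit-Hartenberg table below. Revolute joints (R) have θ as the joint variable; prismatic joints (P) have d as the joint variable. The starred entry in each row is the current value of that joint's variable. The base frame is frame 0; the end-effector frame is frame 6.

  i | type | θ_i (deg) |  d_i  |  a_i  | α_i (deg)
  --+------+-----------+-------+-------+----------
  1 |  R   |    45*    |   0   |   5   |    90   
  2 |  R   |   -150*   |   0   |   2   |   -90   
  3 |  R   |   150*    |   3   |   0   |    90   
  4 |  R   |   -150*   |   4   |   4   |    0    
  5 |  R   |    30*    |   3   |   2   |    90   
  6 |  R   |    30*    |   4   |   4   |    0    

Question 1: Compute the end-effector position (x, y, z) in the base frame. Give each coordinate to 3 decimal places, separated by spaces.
after link 1: o_1 = (3.5355, 3.5355, 0.0000)
after link 2: o_2 = (2.3108, 2.3108, -1.0000)
after link 3: o_3 = (3.3714, 3.3714, -3.5981)
after link 4: o_4 = (-1.6223, 0.8272, -4.3660)
after link 5: o_5 = (-5.1671, 0.2495, -4.0490)
after link 6: o_6 = (-8.2763, -4.0844, -5.9330)

-8.276 -4.084 -5.933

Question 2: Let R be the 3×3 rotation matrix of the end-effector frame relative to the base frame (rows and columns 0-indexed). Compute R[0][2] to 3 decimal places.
End-effector z-axis (col 2 of R) = (0.0237,-0.5887,-0.8080)
R[0][2] = 0.0237

0.024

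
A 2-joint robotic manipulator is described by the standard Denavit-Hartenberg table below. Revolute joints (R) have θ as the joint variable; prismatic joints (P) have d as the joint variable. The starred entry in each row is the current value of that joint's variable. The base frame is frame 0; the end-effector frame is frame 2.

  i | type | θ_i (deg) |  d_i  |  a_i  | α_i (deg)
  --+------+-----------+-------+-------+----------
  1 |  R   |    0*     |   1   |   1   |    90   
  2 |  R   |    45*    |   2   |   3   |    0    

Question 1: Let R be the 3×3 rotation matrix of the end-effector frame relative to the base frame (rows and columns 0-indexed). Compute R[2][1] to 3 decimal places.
0.707

End-effector y-axis (col 1 of R) = (-0.7071,0.0000,0.7071)
R[2][1] = 0.7071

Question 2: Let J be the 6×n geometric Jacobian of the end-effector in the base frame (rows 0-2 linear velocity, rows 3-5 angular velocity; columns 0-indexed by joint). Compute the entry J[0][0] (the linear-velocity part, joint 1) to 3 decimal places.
axis z_0 = ẑ; lever o_n−o_0 = (3.1213,-2.0000,3.1213)
cross product → J_v[:, 0] = (2.0000,3.1213,-0.0000)
J_ω[:, 0] = z_0
entry J[0][0] = 2.0000

2.000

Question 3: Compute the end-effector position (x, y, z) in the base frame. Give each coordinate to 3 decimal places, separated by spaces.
3.121 -2.000 3.121

after link 1: o_1 = (1.0000, 0.0000, 1.0000)
after link 2: o_2 = (3.1213, -2.0000, 3.1213)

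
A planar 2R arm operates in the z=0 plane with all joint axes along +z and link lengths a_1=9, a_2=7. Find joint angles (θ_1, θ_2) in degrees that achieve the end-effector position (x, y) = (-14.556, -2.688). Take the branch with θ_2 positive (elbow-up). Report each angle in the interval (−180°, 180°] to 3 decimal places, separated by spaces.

cos θ_2 = (219.1025−9²−7²)/(2·9·7) = 0.7072; θ_2 = 44.9955° (elbow-up)
β = atan2(-2.6880,-14.5560) = -169.5373°; ψ = atan2(4.9494,13.9501) = 19.5341°
θ_1 = β − ψ = -189.0714°

170.929 44.995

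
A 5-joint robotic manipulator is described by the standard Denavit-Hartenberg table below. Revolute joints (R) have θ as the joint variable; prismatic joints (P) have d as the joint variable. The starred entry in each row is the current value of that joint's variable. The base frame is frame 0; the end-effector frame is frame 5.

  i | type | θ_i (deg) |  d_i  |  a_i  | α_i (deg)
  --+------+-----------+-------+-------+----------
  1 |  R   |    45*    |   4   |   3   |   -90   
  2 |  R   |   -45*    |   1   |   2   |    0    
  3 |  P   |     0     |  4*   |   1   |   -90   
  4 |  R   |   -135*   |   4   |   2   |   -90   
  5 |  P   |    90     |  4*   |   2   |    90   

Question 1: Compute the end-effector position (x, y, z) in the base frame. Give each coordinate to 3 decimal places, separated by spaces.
-1.207 11.864 5.707

after link 1: o_1 = (2.1213, 2.1213, 4.0000)
after link 2: o_2 = (2.4142, 3.8284, 5.4142)
after link 3: o_3 = (0.0858, 7.1569, 6.1213)
after link 4: o_4 = (0.3787, 9.4497, 2.2929)
after link 5: o_5 = (-1.2071, 11.8640, 5.7071)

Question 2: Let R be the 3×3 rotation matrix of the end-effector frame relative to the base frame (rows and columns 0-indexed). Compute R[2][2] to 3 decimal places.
End-effector z-axis (col 2 of R) = (-0.8536,0.1464,-0.5000)
R[2][2] = -0.5000

-0.500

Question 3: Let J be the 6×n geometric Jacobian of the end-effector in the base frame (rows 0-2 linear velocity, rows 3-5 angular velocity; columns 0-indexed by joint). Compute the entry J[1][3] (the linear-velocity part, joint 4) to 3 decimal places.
1.121

axis z_3 = (0.5000,0.5000,-0.7071); lever o_n−o_3 = (-1.2929,4.7071,-0.4142)
cross product → J_v[:, 3] = (3.1213,1.1213,3.0000)
J_ω[:, 3] = z_3
entry J[1][3] = 1.1213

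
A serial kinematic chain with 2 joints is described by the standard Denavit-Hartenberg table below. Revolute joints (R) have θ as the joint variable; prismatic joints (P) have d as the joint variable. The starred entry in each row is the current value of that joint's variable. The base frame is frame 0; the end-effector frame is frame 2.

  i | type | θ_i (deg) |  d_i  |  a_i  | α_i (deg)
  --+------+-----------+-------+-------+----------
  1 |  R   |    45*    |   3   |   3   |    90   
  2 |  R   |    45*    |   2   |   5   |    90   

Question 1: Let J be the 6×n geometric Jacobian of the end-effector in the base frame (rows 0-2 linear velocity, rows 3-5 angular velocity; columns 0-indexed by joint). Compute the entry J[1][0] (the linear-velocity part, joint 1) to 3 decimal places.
axis z_0 = ẑ; lever o_n−o_0 = (6.0355,3.2071,6.5355)
cross product → J_v[:, 0] = (-3.2071,6.0355,0.0000)
J_ω[:, 0] = z_0
entry J[1][0] = 6.0355

6.036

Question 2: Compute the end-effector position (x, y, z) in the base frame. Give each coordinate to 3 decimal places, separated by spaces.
after link 1: o_1 = (2.1213, 2.1213, 3.0000)
after link 2: o_2 = (6.0355, 3.2071, 6.5355)

6.036 3.207 6.536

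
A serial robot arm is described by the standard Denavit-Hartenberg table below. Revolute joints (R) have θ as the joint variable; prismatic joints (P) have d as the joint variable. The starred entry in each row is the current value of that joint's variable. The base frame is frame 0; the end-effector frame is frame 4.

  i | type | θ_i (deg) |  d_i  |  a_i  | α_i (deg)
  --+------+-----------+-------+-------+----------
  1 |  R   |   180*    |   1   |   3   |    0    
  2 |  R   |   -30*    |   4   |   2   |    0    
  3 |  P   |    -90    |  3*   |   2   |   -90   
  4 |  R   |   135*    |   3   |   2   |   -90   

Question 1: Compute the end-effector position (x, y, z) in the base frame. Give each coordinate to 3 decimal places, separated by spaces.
-7.037 3.007 6.586

after link 1: o_1 = (-3.0000, 0.0000, 1.0000)
after link 2: o_2 = (-4.7321, 1.0000, 5.0000)
after link 3: o_3 = (-3.7321, 2.7321, 8.0000)
after link 4: o_4 = (-7.0372, 3.0073, 6.5858)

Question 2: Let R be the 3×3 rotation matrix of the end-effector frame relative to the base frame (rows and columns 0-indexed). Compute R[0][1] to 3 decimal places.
0.866

End-effector y-axis (col 1 of R) = (0.8660,-0.5000,-0.0000)
R[0][1] = 0.8660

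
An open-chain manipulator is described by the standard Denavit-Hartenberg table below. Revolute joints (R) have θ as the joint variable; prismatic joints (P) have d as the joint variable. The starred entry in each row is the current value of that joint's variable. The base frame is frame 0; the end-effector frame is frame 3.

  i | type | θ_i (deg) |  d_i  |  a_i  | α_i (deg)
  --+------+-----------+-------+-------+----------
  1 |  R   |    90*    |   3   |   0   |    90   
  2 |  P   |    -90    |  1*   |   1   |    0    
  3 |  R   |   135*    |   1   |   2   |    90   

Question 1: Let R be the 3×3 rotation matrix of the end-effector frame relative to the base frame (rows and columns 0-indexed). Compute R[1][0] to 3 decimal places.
0.707

End-effector x-axis (col 0 of R) = (0.0000,0.7071,0.7071)
R[1][0] = 0.7071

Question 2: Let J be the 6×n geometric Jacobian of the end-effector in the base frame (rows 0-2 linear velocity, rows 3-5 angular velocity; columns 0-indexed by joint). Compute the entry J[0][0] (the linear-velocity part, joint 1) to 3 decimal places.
axis z_0 = ẑ; lever o_n−o_0 = (2.0000,1.4142,3.4142)
cross product → J_v[:, 0] = (-1.4142,2.0000,0.0000)
J_ω[:, 0] = z_0
entry J[0][0] = -1.4142

-1.414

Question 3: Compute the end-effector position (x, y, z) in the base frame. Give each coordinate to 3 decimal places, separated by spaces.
after link 1: o_1 = (0.0000, 0.0000, 3.0000)
after link 2: o_2 = (1.0000, -0.0000, 2.0000)
after link 3: o_3 = (2.0000, 1.4142, 3.4142)

2.000 1.414 3.414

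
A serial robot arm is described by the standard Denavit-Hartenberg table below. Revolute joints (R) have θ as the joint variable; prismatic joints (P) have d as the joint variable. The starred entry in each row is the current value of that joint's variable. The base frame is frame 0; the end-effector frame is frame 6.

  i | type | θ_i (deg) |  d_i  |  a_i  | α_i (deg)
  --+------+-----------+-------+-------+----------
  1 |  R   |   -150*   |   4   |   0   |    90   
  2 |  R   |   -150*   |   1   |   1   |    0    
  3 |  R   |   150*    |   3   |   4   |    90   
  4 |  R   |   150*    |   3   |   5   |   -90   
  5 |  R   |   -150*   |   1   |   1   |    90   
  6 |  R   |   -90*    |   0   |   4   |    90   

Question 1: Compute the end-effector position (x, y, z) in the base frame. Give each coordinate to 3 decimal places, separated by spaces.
after link 1: o_1 = (0.0000, 0.0000, 4.0000)
after link 2: o_2 = (0.2500, 1.2990, 3.5000)
after link 3: o_3 = (-4.7141, 1.8971, 3.5000)
after link 4: o_4 = (-2.2141, 6.2272, 0.5000)
after link 5: o_5 = (-1.7811, 4.9772, 0.0000)
after link 6: o_6 = (-5.2452, 6.9772, 0.0000)

-5.245 6.977 0.000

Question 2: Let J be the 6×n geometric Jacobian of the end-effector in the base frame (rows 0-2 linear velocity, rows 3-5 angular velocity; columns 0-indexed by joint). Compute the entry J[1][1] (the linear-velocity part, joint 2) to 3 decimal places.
-2.000

axis z_1 = (-0.5000,0.8660,0.0000); lever o_n−o_1 = (-5.2452,6.9772,-4.0000)
cross product → J_v[:, 1] = (-3.4641,-2.0000,1.0538)
J_ω[:, 1] = z_1
entry J[1][1] = -2.0000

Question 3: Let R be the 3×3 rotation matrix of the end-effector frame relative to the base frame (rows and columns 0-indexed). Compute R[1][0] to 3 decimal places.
0.500

End-effector x-axis (col 0 of R) = (-0.8660,0.5000,0.0000)
R[1][0] = 0.5000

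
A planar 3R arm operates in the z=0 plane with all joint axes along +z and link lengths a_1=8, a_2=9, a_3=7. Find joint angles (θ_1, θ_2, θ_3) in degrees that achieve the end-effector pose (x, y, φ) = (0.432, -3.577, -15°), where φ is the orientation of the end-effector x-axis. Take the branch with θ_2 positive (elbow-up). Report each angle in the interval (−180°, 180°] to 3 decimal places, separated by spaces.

120.002 134.999 89.999

wrist centre = target − a_3·(cos φ, sin φ) = (-6.3295, -1.7653)
cos θ_2 = (43.1785−8²−9²)/(2·8·9) = -0.7071; θ_2 = 134.9989° (elbow-up)
β = atan2(-1.7653,-6.3295) = -164.4164°; ψ = atan2(6.3641,1.6362) = 75.5819°
θ_1 = β − ψ = -239.9984°
θ_3 = φ − θ_1 − θ_2 = 89.9994° (wrapped to (-180°,180°])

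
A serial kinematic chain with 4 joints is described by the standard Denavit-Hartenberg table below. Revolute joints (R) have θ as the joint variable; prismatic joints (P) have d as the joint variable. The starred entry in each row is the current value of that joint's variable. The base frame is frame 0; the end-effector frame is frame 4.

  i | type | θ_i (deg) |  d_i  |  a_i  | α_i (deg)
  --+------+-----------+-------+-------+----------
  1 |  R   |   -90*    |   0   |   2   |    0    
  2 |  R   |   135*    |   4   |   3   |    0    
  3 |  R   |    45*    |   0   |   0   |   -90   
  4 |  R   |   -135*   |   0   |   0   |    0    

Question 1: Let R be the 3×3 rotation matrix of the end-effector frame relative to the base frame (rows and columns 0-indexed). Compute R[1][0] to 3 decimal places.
-0.707

End-effector x-axis (col 0 of R) = (-0.0000,-0.7071,0.7071)
R[1][0] = -0.7071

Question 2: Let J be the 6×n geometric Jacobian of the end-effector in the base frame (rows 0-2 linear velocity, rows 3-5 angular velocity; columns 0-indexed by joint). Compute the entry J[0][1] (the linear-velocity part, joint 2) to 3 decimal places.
-2.121

axis z_1 = (0.0000,0.0000,1.0000); lever o_n−o_1 = (2.1213,2.1213,4.0000)
cross product → J_v[:, 1] = (-2.1213,2.1213,0.0000)
J_ω[:, 1] = z_1
entry J[0][1] = -2.1213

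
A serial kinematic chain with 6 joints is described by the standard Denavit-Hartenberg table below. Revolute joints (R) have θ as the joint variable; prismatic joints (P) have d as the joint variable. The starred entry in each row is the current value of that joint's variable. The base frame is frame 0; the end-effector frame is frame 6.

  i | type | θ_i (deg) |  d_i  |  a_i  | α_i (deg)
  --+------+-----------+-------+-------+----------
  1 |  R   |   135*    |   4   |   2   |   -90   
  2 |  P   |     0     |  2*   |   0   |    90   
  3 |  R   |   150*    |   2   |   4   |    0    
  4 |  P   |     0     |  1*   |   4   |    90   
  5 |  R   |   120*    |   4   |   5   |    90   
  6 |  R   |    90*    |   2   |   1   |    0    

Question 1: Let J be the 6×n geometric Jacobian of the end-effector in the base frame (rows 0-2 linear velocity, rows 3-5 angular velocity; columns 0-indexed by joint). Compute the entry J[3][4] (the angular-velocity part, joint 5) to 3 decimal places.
axis z_4 = (-0.9659,-0.2588,0.0000); lever o_n−o_4 = (-5.0284,-0.5523,5.3301)
cross product → J_v[:, 4] = (-1.3795,5.1485,-0.7679)
J_ω[:, 4] = z_4
entry J[3][4] = -0.9659

-0.966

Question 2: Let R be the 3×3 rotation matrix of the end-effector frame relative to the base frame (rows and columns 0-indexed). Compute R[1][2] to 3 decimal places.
-0.837

End-effector z-axis (col 2 of R) = (0.2241,-0.8365,0.5000)
R[1][2] = -0.8365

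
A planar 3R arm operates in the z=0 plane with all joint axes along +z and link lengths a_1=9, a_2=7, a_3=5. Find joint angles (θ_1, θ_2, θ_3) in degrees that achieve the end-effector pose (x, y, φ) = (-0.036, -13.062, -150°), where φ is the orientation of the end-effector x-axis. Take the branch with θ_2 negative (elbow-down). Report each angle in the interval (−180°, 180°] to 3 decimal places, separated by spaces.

-29.999 -90.002 -29.999

wrist centre = target − a_3·(cos φ, sin φ) = (4.2941, -10.5620)
cos θ_2 = (129.9954−9²−7²)/(2·9·7) = -0.0000; θ_2 = -90.0021° (elbow-down)
β = atan2(-10.5620,4.2941) = -67.8751°; ψ = atan2(-7.0000,8.9997) = -37.8758°
θ_1 = β − ψ = -29.9993°
θ_3 = φ − θ_1 − θ_2 = -29.9986° (wrapped to (-180°,180°])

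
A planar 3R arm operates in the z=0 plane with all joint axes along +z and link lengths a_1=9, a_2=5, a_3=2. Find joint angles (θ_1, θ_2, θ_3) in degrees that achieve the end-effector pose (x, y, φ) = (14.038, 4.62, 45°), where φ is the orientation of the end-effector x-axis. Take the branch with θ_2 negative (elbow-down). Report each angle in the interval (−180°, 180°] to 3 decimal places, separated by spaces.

30.000 -45.002 60.002

wrist centre = target − a_3·(cos φ, sin φ) = (12.6238, 3.2058)
cos θ_2 = (169.6371−9²−5²)/(2·9·5) = 0.7071; θ_2 = -45.0023° (elbow-down)
β = atan2(3.2058,12.6238) = 14.2489°; ψ = atan2(-3.5357,12.5354) = -15.7514°
θ_1 = β − ψ = 30.0003°
θ_3 = φ − θ_1 − θ_2 = 60.0020° (wrapped to (-180°,180°])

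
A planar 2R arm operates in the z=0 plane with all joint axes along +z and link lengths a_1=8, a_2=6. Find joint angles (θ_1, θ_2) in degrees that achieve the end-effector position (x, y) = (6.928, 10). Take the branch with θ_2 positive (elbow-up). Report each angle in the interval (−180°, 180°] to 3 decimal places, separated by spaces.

30.000 60.002

cos θ_2 = (147.9972−8²−6²)/(2·8·6) = 0.5000; θ_2 = 60.0019° (elbow-up)
β = atan2(10.0000,6.9280) = 55.2858°; ψ = atan2(5.1963,10.9998) = 25.2858°
θ_1 = β − ψ = 30.0000°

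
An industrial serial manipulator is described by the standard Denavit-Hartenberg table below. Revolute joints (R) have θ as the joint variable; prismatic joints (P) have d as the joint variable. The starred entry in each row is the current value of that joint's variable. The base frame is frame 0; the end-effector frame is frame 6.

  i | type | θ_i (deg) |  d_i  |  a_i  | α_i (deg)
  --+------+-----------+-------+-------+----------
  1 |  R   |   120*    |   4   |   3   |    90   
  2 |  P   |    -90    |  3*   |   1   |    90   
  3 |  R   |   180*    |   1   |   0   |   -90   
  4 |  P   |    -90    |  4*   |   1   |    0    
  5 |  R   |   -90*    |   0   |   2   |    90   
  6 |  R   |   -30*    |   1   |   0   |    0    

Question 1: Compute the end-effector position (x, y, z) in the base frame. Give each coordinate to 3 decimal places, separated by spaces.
after link 1: o_1 = (-1.5000, 2.5981, 4.0000)
after link 2: o_2 = (1.0981, 4.0981, 3.0000)
after link 3: o_3 = (1.5981, 3.2321, 3.0000)
after link 4: o_4 = (-1.3660, 0.3660, 3.0000)
after link 5: o_5 = (-1.3660, 0.3660, 1.0000)
after link 6: o_6 = (-1.8660, 1.2321, 1.0000)

-1.866 1.232 1.000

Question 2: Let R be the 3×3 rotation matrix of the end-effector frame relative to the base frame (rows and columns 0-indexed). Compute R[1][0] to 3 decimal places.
End-effector x-axis (col 0 of R) = (0.4330,0.2500,-0.8660)
R[1][0] = 0.2500

0.250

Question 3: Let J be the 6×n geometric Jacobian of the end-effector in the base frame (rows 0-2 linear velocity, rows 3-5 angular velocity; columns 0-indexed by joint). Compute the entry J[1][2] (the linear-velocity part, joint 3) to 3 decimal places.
1.000

axis z_2 = (0.5000,-0.8660,-0.0000); lever o_n−o_2 = (-2.9641,-2.8660,-2.0000)
cross product → J_v[:, 2] = (1.7321,1.0000,-4.0000)
J_ω[:, 2] = z_2
entry J[1][2] = 1.0000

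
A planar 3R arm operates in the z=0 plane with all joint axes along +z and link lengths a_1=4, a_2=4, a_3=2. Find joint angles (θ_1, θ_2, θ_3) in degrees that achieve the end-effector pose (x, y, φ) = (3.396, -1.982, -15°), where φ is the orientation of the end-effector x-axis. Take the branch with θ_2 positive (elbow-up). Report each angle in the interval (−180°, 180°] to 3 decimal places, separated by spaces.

-120.003 149.997 -44.994

wrist centre = target − a_3·(cos φ, sin φ) = (1.4641, -1.4644)
cos θ_2 = (4.2881−4²−4²)/(2·4·4) = -0.8660; θ_2 = 149.9968° (elbow-up)
β = atan2(-1.4644,1.4641) = -45.0042°; ψ = atan2(2.0002,0.5360) = 74.9984°
θ_1 = β − ψ = -120.0026°
θ_3 = φ − θ_1 − θ_2 = -44.9942° (wrapped to (-180°,180°])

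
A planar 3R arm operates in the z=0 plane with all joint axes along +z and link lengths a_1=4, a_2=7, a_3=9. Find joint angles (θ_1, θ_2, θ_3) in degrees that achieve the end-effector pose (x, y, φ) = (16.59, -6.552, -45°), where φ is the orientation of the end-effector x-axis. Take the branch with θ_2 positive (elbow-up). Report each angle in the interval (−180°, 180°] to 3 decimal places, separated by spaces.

-29.990 44.987 -59.997

wrist centre = target − a_3·(cos φ, sin φ) = (10.2260, -0.1880)
cos θ_2 = (104.6072−4²−7²)/(2·4·7) = 0.7073; θ_2 = 44.9866° (elbow-up)
β = atan2(-0.1880,10.2260) = -1.0535°; ψ = atan2(4.9486,8.9509) = 28.9364°
θ_1 = β − ψ = -29.9899°
θ_3 = φ − θ_1 − θ_2 = -59.9967° (wrapped to (-180°,180°])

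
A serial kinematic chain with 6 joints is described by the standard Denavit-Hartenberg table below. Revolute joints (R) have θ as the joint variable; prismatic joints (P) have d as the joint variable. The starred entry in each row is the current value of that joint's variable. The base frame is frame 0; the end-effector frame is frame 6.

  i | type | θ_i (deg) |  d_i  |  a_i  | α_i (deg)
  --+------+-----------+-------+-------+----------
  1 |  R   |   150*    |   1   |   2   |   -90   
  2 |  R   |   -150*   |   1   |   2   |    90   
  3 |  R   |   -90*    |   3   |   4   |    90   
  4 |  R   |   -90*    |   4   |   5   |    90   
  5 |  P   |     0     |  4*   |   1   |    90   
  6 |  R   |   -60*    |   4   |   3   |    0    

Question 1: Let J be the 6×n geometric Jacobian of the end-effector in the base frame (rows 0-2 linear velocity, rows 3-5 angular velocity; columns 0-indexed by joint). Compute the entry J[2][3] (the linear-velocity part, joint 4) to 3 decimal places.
1.214

axis z_3 = (-0.7500,0.4330,-0.5000); lever o_n−o_3 = (-3.9486,0.6609,6.4952)
cross product → J_v[:, 3] = (3.1429,6.8457,1.2141)
J_ω[:, 3] = z_3
entry J[2][3] = 1.2141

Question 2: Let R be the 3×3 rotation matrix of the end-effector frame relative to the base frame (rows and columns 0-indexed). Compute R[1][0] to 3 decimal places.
0.875

End-effector x-axis (col 0 of R) = (0.2165,0.8750,0.4330)
R[1][0] = 0.8750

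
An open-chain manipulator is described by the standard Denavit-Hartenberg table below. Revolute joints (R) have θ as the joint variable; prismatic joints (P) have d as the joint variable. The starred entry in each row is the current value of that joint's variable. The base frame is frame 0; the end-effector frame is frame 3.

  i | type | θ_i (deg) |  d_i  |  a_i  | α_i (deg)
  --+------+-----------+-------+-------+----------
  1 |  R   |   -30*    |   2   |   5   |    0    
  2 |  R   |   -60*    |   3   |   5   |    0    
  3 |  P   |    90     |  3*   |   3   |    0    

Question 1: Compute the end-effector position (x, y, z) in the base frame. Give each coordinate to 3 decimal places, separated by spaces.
7.330 -7.500 8.000

after link 1: o_1 = (4.3301, -2.5000, 2.0000)
after link 2: o_2 = (4.3301, -7.5000, 5.0000)
after link 3: o_3 = (7.3301, -7.5000, 8.0000)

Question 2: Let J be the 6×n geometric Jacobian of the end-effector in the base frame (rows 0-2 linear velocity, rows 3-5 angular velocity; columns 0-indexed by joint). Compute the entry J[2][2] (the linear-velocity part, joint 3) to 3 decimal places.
prismatic axis z_2 = (0.0000,0.0000,1.0000)
J_v[:, 2] = z_2; J_ω[:, 2] = (0,0,0)
entry J[2][2] = 1.0000

1.000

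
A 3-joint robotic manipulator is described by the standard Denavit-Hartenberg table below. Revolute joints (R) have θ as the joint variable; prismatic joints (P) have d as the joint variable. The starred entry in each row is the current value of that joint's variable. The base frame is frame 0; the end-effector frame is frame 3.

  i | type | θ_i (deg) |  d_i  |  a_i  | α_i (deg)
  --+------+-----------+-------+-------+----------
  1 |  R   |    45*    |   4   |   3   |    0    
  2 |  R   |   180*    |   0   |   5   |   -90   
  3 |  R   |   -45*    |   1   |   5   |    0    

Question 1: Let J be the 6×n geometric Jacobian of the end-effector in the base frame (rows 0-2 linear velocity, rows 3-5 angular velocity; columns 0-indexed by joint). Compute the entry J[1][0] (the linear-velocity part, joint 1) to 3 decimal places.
axis z_0 = ẑ; lever o_n−o_0 = (-3.2071,-4.6213,7.5355)
cross product → J_v[:, 0] = (4.6213,-3.2071,0.0000)
J_ω[:, 0] = z_0
entry J[1][0] = -3.2071

-3.207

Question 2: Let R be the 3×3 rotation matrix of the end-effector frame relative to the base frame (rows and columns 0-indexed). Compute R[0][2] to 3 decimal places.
End-effector z-axis (col 2 of R) = (0.7071,-0.7071,0.0000)
R[0][2] = 0.7071

0.707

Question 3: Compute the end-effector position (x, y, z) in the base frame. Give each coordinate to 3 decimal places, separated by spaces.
-3.207 -4.621 7.536

after link 1: o_1 = (2.1213, 2.1213, 4.0000)
after link 2: o_2 = (-1.4142, -1.4142, 4.0000)
after link 3: o_3 = (-3.2071, -4.6213, 7.5355)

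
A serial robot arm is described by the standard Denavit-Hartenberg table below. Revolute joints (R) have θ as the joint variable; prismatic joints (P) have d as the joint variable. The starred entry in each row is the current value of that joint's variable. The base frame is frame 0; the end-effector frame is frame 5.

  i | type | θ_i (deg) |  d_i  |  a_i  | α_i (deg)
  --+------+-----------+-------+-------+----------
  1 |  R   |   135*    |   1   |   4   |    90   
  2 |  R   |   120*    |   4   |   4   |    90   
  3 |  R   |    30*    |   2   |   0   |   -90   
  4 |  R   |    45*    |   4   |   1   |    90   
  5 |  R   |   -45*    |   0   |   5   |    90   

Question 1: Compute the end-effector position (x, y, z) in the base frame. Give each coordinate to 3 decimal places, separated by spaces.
4.472 4.022 6.065

after link 1: o_1 = (-2.8284, 2.8284, 1.0000)
after link 2: o_2 = (1.4142, 4.2426, 4.4641)
after link 3: o_3 = (0.1895, 5.4674, 5.4641)
after link 4: o_4 = (2.8314, 8.2245, 3.9088)
after link 5: o_5 = (4.4716, 4.0219, 6.0648)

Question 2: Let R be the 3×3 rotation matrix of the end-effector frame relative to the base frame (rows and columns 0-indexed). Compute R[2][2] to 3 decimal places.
0.181

End-effector z-axis (col 2 of R) = (-0.9441,-0.2755,0.1812)
R[2][2] = 0.1812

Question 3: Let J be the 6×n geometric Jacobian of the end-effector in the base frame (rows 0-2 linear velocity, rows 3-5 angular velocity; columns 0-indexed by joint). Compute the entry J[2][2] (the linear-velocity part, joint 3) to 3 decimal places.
-1.737

axis z_2 = (-0.6124,0.6124,0.5000); lever o_n−o_2 = (3.0574,-0.2208,1.6007)
cross product → J_v[:, 2] = (1.0906,2.5089,-1.7371)
J_ω[:, 2] = z_2
entry J[2][2] = -1.7371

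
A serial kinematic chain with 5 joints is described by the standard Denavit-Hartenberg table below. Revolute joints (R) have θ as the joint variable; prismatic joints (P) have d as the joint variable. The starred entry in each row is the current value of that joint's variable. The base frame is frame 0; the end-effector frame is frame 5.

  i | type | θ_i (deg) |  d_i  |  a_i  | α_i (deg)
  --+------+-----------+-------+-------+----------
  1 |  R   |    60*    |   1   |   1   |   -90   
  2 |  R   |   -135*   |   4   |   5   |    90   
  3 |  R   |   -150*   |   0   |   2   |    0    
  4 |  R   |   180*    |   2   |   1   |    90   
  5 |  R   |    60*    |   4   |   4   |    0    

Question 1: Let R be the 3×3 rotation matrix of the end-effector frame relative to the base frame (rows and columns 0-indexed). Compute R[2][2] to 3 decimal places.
End-effector z-axis (col 2 of R) = (0.5732,-0.7392,0.3536)
R[2][2] = 0.3536

0.354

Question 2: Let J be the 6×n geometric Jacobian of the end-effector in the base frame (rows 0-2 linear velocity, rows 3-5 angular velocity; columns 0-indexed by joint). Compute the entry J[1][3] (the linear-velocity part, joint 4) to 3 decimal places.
axis z_3 = (-0.3536,-0.6124,-0.7071); lever o_n−o_3 = (-1.8566,-7.1439,-0.6124)
cross product → J_v[:, 3] = (-4.6765,1.0963,1.3888)
J_ω[:, 3] = z_3
entry J[1][3] = 1.0963

1.096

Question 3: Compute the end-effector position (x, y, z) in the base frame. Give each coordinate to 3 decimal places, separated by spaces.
after link 1: o_1 = (0.5000, 0.8660, 1.0000)
after link 2: o_2 = (-4.7319, -0.1958, 4.5355)
after link 3: o_3 = (-3.2535, 0.3648, 3.3108)
after link 4: o_4 = (-4.6998, -1.1403, 2.5089)
after link 5: o_5 = (-5.1100, -6.7790, 2.6984)

-5.110 -6.779 2.698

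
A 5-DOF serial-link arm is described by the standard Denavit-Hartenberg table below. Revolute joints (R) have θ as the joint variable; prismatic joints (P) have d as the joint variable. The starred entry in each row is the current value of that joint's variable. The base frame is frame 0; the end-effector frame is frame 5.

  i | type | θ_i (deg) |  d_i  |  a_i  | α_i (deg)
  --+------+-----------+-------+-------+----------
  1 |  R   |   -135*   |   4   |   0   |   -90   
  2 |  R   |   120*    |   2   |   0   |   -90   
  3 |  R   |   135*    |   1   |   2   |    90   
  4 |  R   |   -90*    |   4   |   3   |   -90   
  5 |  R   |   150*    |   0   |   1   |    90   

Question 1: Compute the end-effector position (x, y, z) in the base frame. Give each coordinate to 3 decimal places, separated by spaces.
-1.655 1.016 2.514

after link 1: o_1 = (0.0000, 0.0000, 4.0000)
after link 2: o_2 = (1.4142, -1.4142, 4.0000)
after link 3: o_3 = (0.5266, -0.3018, 5.7247)
after link 4: o_4 = (-2.3105, 0.8610, 1.7753)
after link 5: o_5 = (-1.6552, 1.0164, 2.5145)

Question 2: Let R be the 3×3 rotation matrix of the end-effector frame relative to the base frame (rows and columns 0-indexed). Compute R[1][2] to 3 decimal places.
-0.956

End-effector z-axis (col 2 of R) = (-0.0897,-0.9557,0.2803)
R[1][2] = -0.9557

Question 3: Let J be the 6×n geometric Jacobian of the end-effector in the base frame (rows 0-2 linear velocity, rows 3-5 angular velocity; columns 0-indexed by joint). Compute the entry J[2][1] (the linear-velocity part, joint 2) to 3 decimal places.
-0.452

axis z_1 = (0.7071,-0.7071,0.0000); lever o_n−o_1 = (-1.6552,1.0164,-1.4855)
cross product → J_v[:, 1] = (1.0504,1.0504,-0.4517)
J_ω[:, 1] = z_1
entry J[2][1] = -0.4517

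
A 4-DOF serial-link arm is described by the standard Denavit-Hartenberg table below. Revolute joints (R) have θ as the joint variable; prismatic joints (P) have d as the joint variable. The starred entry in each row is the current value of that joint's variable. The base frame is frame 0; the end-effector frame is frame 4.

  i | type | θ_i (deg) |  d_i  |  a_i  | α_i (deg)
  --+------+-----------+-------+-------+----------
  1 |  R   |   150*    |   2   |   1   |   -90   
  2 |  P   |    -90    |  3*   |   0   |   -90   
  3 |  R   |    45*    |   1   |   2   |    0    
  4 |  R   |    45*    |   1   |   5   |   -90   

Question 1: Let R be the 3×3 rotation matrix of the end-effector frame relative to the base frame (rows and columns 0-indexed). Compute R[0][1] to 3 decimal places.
End-effector y-axis (col 1 of R) = (0.8660,-0.5000,0.0000)
R[0][1] = 0.8660

0.866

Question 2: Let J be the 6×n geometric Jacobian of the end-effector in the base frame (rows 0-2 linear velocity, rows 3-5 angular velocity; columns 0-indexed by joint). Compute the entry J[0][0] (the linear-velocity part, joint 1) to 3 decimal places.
axis z_0 = ẑ; lever o_n−o_0 = (-0.8910,4.4568,3.4142)
cross product → J_v[:, 0] = (-4.4568,-0.8910,0.0000)
J_ω[:, 0] = z_0
entry J[0][0] = -4.4568

-4.457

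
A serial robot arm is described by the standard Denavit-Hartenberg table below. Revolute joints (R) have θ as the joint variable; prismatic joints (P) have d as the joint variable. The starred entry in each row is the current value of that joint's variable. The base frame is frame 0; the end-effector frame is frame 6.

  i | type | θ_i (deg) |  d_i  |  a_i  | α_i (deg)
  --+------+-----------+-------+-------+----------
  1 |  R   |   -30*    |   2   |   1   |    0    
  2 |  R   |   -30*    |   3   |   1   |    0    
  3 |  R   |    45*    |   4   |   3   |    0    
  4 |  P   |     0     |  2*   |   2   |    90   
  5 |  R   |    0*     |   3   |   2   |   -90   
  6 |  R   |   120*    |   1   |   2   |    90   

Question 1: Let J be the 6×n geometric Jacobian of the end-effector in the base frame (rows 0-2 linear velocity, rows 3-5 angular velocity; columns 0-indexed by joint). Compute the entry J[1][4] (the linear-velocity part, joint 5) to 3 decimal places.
0.259

axis z_4 = (-0.2588,-0.9659,0.0000); lever o_n−o_4 = (0.6378,-1.4836,1.0000)
cross product → J_v[:, 4] = (-0.9659,0.2588,1.0000)
J_ω[:, 4] = z_4
entry J[1][4] = 0.2588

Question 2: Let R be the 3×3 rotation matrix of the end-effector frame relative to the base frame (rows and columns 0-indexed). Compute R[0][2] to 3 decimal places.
End-effector z-axis (col 2 of R) = (0.9659,0.2588,0.0000)
R[0][2] = 0.9659

0.966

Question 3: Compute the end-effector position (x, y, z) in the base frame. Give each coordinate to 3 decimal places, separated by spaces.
6.833 -4.144 12.000

after link 1: o_1 = (0.8660, -0.5000, 2.0000)
after link 2: o_2 = (1.3660, -1.3660, 5.0000)
after link 3: o_3 = (4.2638, -2.1425, 9.0000)
after link 4: o_4 = (6.1957, -2.6601, 11.0000)
after link 5: o_5 = (7.3510, -6.0755, 11.0000)
after link 6: o_6 = (6.8334, -4.1437, 12.0000)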